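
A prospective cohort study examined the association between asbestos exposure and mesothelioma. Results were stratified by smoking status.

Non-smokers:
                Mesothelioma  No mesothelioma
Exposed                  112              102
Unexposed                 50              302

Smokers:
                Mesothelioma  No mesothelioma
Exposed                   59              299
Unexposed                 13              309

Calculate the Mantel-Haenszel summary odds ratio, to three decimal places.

OR_MH = Σ(aᵢdᵢ/nᵢ) / Σ(bᵢcᵢ/nᵢ), where nᵢ is the stratum total.
Stratum 1 (Non-smokers): n = 566; a·d/n = 112·302/566 = 59.7597; b·c/n = 102·50/566 = 9.0106
Stratum 2 (Smokers): n = 680; a·d/n = 59·309/680 = 26.8103; b·c/n = 299·13/680 = 5.7162
OR_MH = (59.7597 + 26.8103) / (9.0106 + 5.7162) = 86.5700 / 14.7268 = 5.87841

5.878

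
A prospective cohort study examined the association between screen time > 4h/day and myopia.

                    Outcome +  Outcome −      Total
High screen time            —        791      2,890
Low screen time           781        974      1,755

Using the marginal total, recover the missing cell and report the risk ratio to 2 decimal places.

The missing cell is in the exposed row: 2890 − 791 = 2099.
So a = 2099, b = 791, c = 781, d = 974.
RR = [a/(a+b)] / [c/(c+d)] = (2099/2890) / (781/1755) = 0.72630/0.44501 = 1.63208

1.63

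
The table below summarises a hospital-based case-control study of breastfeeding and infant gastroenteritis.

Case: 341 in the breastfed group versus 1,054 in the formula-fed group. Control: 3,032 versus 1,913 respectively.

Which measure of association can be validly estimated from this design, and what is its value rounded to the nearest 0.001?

0.204

From the description: a = 341, b = 3032, c = 1054, d = 1913.
This is a hospital-based case-control study: participants were sampled on outcome status, so risks in the source population cannot be estimated directly — relative risk is not valid here. The odds ratio is the appropriate measure.
OR = (a·d)/(b·c) = (341 × 1913) / (3032 × 1054) = 652333 / 3195728 = 0.20413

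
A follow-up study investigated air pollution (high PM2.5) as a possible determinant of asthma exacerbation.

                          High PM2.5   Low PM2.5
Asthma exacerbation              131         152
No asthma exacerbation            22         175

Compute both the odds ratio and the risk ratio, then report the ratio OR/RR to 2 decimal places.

Reading the table with exposure as columns: a = 131 (High PM2.5, case), b = 22 (High PM2.5, non-case), c = 152 (Low PM2.5, case), d = 175.
OR = (131·175)/(22·152) = 22925/3344 = 6.85556
Risk in exposed = 131/153 = 0.85621; risk in unexposed = 152/327 = 0.46483; RR = 1.84198
OR/RR = 6.85556 / 1.84198 = 3.72185
The outcome is not rare, so the OR lies further from 1 than the RR.

3.72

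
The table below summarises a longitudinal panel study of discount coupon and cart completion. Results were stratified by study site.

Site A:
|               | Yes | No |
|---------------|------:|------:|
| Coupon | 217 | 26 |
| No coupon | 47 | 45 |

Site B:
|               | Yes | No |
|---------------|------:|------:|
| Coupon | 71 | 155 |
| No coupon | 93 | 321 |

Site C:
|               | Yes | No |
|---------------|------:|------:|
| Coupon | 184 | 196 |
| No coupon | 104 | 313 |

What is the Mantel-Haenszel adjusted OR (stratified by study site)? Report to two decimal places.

OR_MH = Σ(aᵢdᵢ/nᵢ) / Σ(bᵢcᵢ/nᵢ), where nᵢ is the stratum total.
Stratum 1 (Site A): n = 335; a·d/n = 217·45/335 = 29.1493; b·c/n = 26·47/335 = 3.6478
Stratum 2 (Site B): n = 640; a·d/n = 71·321/640 = 35.6109; b·c/n = 155·93/640 = 22.5234
Stratum 3 (Site C): n = 797; a·d/n = 184·313/797 = 72.2610; b·c/n = 196·104/797 = 25.5759
OR_MH = (29.1493 + 35.6109 + 72.2610) / (3.6478 + 22.5234 + 25.5759) = 137.0212 / 51.7471 = 2.64790

2.65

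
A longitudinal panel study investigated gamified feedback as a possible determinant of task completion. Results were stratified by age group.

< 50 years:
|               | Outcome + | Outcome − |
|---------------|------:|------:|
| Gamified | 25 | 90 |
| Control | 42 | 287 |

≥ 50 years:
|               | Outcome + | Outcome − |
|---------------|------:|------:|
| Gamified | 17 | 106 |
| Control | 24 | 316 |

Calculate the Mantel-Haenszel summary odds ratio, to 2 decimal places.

1.98

OR_MH = Σ(aᵢdᵢ/nᵢ) / Σ(bᵢcᵢ/nᵢ), where nᵢ is the stratum total.
Stratum 1 (< 50 years): n = 444; a·d/n = 25·287/444 = 16.1599; b·c/n = 90·42/444 = 8.5135
Stratum 2 (≥ 50 years): n = 463; a·d/n = 17·316/463 = 11.6026; b·c/n = 106·24/463 = 5.4946
OR_MH = (16.1599 + 11.6026) / (8.5135 + 5.4946) = 27.7625 / 14.0081 = 1.98189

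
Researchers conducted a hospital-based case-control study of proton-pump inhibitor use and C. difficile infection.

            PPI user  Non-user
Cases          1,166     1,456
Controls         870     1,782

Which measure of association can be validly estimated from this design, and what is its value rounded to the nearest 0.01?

Reading the table with exposure as columns: a = 1166 (PPI user, case), b = 870 (PPI user, non-case), c = 1456 (Non-user, case), d = 1782.
This is a hospital-based case-control study: participants were sampled on outcome status, so risks in the source population cannot be estimated directly — relative risk is not valid here. The odds ratio is the appropriate measure.
OR = (a·d)/(b·c) = (1166 × 1782) / (870 × 1456) = 2077812 / 1266720 = 1.64031

1.64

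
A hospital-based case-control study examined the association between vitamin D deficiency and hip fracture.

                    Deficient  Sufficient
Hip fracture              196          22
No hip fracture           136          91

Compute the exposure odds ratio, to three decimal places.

5.961

Reading the table with exposure as columns: a = 196 (Deficient, case), b = 136 (Deficient, non-case), c = 22 (Sufficient, case), d = 91.
OR = (a·d)/(b·c) = (196 × 91) / (136 × 22) = 17836 / 2992 = 5.96123
The odds of hip fracture are about 5.96 times as high in the deficient group.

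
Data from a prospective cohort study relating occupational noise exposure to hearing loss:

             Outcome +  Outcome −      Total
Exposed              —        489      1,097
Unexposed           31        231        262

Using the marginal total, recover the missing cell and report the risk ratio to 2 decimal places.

4.68

The missing cell is in the exposed row: 1097 − 489 = 608.
So a = 608, b = 489, c = 31, d = 231.
RR = [a/(a+b)] / [c/(c+d)] = (608/1097) / (31/262) = 0.55424/0.11832 = 4.68421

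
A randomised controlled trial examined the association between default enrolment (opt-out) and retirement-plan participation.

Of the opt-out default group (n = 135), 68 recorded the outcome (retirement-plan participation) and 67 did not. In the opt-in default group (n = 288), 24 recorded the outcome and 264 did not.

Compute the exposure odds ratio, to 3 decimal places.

From the description: a = 68, b = 67, c = 24, d = 264.
OR = (a·d)/(b·c) = (68 × 264) / (67 × 24) = 17952 / 1608 = 11.16418
The odds of retirement-plan participation are about 11.16 times as high in the opt-out default group.

11.164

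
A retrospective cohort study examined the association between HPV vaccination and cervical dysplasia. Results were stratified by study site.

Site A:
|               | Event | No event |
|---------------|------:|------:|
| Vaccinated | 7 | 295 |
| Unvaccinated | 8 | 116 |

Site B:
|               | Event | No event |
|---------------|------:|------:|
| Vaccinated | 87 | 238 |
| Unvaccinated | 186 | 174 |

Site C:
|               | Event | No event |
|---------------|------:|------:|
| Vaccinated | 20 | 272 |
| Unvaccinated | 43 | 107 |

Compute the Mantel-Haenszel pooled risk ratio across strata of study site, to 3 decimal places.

0.446

RR_MH = Σ(aᵢ·n₀ᵢ/nᵢ) / Σ(cᵢ·n₁ᵢ/nᵢ), with n₁ᵢ = aᵢ+bᵢ (exposed), n₀ᵢ = cᵢ+dᵢ (unexposed), nᵢ = n₁ᵢ+n₀ᵢ.
Stratum 1 (Site A): n₁ = 302, n₀ = 124, n = 426; a·n₀/n = 7·124/426 = 2.0376; c·n₁/n = 8·302/426 = 5.6714
Stratum 2 (Site B): n₁ = 325, n₀ = 360, n = 685; a·n₀/n = 87·360/685 = 45.7226; c·n₁/n = 186·325/685 = 88.2482
Stratum 3 (Site C): n₁ = 292, n₀ = 150, n = 442; a·n₀/n = 20·150/442 = 6.7873; c·n₁/n = 43·292/442 = 28.4072
RR_MH = (2.0376 + 45.7226 + 6.7873) / (5.6714 + 88.2482 + 28.4072) = 54.5475 / 122.3268 = 0.44592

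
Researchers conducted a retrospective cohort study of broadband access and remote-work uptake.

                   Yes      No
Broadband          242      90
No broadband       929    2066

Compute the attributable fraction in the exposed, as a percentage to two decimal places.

Cells: a = 242, b = 90, c = 929, d = 2066.
Risk in exposed = 242/332 = 0.72892; risk in unexposed = 929/2995 = 0.31018.
RR = 0.72892/0.31018 = 2.34995
AR% = (RR − 1)/RR × 100 = (2.34995 − 1)/2.34995 × 100 = 57.4459%

57.45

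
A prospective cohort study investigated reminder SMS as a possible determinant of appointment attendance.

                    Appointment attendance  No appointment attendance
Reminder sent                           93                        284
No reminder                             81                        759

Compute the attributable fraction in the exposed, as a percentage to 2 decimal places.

60.91

Cells: a = 93, b = 284, c = 81, d = 759.
Risk in exposed = 93/377 = 0.24668; risk in unexposed = 81/840 = 0.09643.
RR = 0.24668/0.09643 = 2.55821
AR% = (RR − 1)/RR × 100 = (2.55821 − 1)/2.55821 × 100 = 60.9101%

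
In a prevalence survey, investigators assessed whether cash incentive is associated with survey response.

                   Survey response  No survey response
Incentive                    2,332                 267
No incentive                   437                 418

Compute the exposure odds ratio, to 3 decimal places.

Cells: a = 2332, b = 267, c = 437, d = 418.
OR = (a·d)/(b·c) = (2332 × 418) / (267 × 437) = 974776 / 116679 = 8.35434
The odds of survey response are about 8.35 times as high in the incentive group.

8.354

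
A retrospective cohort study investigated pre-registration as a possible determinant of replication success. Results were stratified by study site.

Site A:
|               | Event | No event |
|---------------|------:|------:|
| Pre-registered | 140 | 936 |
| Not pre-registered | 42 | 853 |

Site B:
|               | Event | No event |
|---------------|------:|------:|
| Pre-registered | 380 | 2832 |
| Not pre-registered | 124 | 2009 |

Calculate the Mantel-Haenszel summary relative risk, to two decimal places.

2.21

RR_MH = Σ(aᵢ·n₀ᵢ/nᵢ) / Σ(cᵢ·n₁ᵢ/nᵢ), with n₁ᵢ = aᵢ+bᵢ (exposed), n₀ᵢ = cᵢ+dᵢ (unexposed), nᵢ = n₁ᵢ+n₀ᵢ.
Stratum 1 (Site A): n₁ = 1076, n₀ = 895, n = 1971; a·n₀/n = 140·895/1971 = 63.5718; c·n₁/n = 42·1076/1971 = 22.9285
Stratum 2 (Site B): n₁ = 3212, n₀ = 2133, n = 5345; a·n₀/n = 380·2133/5345 = 151.6445; c·n₁/n = 124·3212/5345 = 74.5160
RR_MH = (63.5718 + 151.6445) / (22.9285 + 74.5160) = 215.2163 / 97.4445 = 2.20860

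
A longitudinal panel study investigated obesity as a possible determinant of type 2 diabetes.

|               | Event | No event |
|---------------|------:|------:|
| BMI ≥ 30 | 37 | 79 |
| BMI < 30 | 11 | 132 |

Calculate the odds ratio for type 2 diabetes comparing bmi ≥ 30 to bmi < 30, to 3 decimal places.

Cells: a = 37, b = 79, c = 11, d = 132.
OR = (a·d)/(b·c) = (37 × 132) / (79 × 11) = 4884 / 869 = 5.62025
The odds of type 2 diabetes are about 5.62 times as high in the bmi ≥ 30 group.

5.620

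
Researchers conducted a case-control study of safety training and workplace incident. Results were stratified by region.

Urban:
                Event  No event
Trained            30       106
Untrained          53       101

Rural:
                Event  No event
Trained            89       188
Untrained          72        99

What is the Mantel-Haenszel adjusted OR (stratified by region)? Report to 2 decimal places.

OR_MH = Σ(aᵢdᵢ/nᵢ) / Σ(bᵢcᵢ/nᵢ), where nᵢ is the stratum total.
Stratum 1 (Urban): n = 290; a·d/n = 30·101/290 = 10.4483; b·c/n = 106·53/290 = 19.3724
Stratum 2 (Rural): n = 448; a·d/n = 89·99/448 = 19.6674; b·c/n = 188·72/448 = 30.2143
OR_MH = (10.4483 + 19.6674) / (19.3724 + 30.2143) = 30.1157 / 49.5867 = 0.60733

0.61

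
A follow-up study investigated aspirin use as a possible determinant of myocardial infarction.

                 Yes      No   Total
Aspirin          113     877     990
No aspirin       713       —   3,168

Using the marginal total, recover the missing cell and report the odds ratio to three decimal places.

0.444

The missing cell is in the unexposed row: 3168 − 713 = 2455.
So a = 113, b = 877, c = 713, d = 2455.
OR = (a·d)/(b·c) = (113 × 2455) / (877 × 713) = 277415 / 625301 = 0.44365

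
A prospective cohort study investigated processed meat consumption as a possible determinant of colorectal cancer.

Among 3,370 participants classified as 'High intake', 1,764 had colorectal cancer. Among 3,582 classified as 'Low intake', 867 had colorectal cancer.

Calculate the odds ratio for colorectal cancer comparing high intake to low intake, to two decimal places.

From the description: a = 1764, b = 1606, c = 867, d = 2715.
OR = (a·d)/(b·c) = (1764 × 2715) / (1606 × 867) = 4789260 / 1392402 = 3.43957
The odds of colorectal cancer are about 3.44 times as high in the high intake group.

3.44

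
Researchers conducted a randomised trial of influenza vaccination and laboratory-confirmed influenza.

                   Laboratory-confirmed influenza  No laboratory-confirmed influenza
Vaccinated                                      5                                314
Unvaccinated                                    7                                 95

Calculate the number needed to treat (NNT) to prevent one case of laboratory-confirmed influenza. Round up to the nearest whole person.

Risk in treated group = 5/319 = 0.01567; risk in control = 7/102 = 0.06863.
Absolute risk reduction = 0.06863 − 0.01567 = 0.05295
NNT = 1 / ARR = 1 / 0.05295 = 18.885 → round up → 19

19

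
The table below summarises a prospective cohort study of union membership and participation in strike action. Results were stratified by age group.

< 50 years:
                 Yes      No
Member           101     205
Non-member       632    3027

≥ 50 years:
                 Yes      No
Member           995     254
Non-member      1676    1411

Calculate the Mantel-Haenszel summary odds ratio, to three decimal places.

3.064

OR_MH = Σ(aᵢdᵢ/nᵢ) / Σ(bᵢcᵢ/nᵢ), where nᵢ is the stratum total.
Stratum 1 (< 50 years): n = 3965; a·d/n = 101·3027/3965 = 77.1064; b·c/n = 205·632/3965 = 32.6759
Stratum 2 (≥ 50 years): n = 4336; a·d/n = 995·1411/4336 = 323.7881; b·c/n = 254·1676/4336 = 98.1790
OR_MH = (77.1064 + 323.7881) / (32.6759 + 98.1790) = 400.8945 / 130.8549 = 3.06366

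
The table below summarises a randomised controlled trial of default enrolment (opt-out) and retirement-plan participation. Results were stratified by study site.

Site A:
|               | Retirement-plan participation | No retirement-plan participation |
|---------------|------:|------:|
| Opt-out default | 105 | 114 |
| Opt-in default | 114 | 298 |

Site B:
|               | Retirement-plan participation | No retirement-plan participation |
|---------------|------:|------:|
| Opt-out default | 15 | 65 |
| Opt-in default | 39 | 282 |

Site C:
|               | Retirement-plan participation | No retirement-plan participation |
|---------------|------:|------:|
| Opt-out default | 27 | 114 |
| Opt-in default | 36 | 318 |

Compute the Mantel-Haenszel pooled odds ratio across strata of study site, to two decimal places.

OR_MH = Σ(aᵢdᵢ/nᵢ) / Σ(bᵢcᵢ/nᵢ), where nᵢ is the stratum total.
Stratum 1 (Site A): n = 631; a·d/n = 105·298/631 = 49.5880; b·c/n = 114·114/631 = 20.5959
Stratum 2 (Site B): n = 401; a·d/n = 15·282/401 = 10.5486; b·c/n = 65·39/401 = 6.3217
Stratum 3 (Site C): n = 495; a·d/n = 27·318/495 = 17.3455; b·c/n = 114·36/495 = 8.2909
OR_MH = (49.5880 + 10.5486 + 17.3455) / (20.5959 + 6.3217 + 8.2909) = 77.4820 / 35.2085 = 2.20066

2.20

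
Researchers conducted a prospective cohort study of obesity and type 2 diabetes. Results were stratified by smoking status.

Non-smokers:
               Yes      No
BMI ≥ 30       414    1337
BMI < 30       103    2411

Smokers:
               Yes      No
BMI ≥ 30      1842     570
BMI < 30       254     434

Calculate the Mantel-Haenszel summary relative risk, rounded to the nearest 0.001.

2.721

RR_MH = Σ(aᵢ·n₀ᵢ/nᵢ) / Σ(cᵢ·n₁ᵢ/nᵢ), with n₁ᵢ = aᵢ+bᵢ (exposed), n₀ᵢ = cᵢ+dᵢ (unexposed), nᵢ = n₁ᵢ+n₀ᵢ.
Stratum 1 (Non-smokers): n₁ = 1751, n₀ = 2514, n = 4265; a·n₀/n = 414·2514/4265 = 244.0319; c·n₁/n = 103·1751/4265 = 42.2868
Stratum 2 (Smokers): n₁ = 2412, n₀ = 688, n = 3100; a·n₀/n = 1842·688/3100 = 408.8052; c·n₁/n = 254·2412/3100 = 197.6284
RR_MH = (244.0319 + 408.8052) / (42.2868 + 197.6284) = 652.8370 / 239.9151 = 2.72112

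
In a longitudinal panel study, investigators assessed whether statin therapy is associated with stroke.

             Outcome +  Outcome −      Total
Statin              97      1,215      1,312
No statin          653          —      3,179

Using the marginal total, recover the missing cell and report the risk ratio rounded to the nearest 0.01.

0.36

The missing cell is in the unexposed row: 3179 − 653 = 2526.
So a = 97, b = 1215, c = 653, d = 2526.
RR = [a/(a+b)] / [c/(c+d)] = (97/1312) / (653/3179) = 0.07393/0.20541 = 0.35993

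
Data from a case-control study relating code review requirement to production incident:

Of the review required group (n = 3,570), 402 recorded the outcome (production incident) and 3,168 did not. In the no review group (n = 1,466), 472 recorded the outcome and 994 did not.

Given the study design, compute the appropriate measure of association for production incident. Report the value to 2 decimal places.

0.27

From the description: a = 402, b = 3168, c = 472, d = 994.
This is a case-control study: participants were sampled on outcome status, so risks in the source population cannot be estimated directly — relative risk is not valid here. The odds ratio is the appropriate measure.
OR = (a·d)/(b·c) = (402 × 994) / (3168 × 472) = 399588 / 1495296 = 0.26723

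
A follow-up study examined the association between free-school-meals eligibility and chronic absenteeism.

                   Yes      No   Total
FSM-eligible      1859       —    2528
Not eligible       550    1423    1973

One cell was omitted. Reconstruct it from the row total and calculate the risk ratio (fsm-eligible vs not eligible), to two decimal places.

2.64

The missing cell is in the exposed row: 2528 − 1859 = 669.
So a = 1859, b = 669, c = 550, d = 1423.
RR = [a/(a+b)] / [c/(c+d)] = (1859/2528) / (550/1973) = 0.73536/0.27876 = 2.63795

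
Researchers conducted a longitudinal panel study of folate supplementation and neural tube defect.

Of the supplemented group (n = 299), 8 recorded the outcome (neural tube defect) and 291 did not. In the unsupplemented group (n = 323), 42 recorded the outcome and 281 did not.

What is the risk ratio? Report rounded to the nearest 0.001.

From the description: a = 8, b = 291, c = 42, d = 281.
Risk in exposed = 8/299 = 0.02676; risk in unexposed = 42/323 = 0.13003.
RR = 0.02676 / 0.13003 = 0.20577
The risk is 79% lower among the exposed than among the unexposed.

0.206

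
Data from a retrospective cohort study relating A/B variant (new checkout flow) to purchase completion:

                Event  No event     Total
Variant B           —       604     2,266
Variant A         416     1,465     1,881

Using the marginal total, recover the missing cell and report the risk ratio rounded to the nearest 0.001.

3.316

The missing cell is in the exposed row: 2266 − 604 = 1662.
So a = 1662, b = 604, c = 416, d = 1465.
RR = [a/(a+b)] / [c/(c+d)] = (1662/2266) / (416/1881) = 0.73345/0.22116 = 3.31640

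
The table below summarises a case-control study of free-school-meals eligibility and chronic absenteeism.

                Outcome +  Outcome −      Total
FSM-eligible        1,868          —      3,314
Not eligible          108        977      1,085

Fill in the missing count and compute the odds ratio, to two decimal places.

11.69

The missing cell is in the exposed row: 3314 − 1868 = 1446.
So a = 1868, b = 1446, c = 108, d = 977.
OR = (a·d)/(b·c) = (1868 × 977) / (1446 × 108) = 1825036 / 156168 = 11.68636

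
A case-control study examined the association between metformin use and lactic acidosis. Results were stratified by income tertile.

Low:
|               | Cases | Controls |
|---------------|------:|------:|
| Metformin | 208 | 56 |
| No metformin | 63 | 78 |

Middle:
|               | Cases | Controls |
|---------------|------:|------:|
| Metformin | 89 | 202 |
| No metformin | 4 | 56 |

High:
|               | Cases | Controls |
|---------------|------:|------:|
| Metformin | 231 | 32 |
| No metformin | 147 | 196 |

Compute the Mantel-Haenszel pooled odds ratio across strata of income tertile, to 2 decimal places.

6.87

OR_MH = Σ(aᵢdᵢ/nᵢ) / Σ(bᵢcᵢ/nᵢ), where nᵢ is the stratum total.
Stratum 1 (Low): n = 405; a·d/n = 208·78/405 = 40.0593; b·c/n = 56·63/405 = 8.7111
Stratum 2 (Middle): n = 351; a·d/n = 89·56/351 = 14.1994; b·c/n = 202·4/351 = 2.3020
Stratum 3 (High): n = 606; a·d/n = 231·196/606 = 74.7129; b·c/n = 32·147/606 = 7.7624
OR_MH = (40.0593 + 14.1994 + 74.7129) / (8.7111 + 2.3020 + 7.7624) = 128.9716 / 18.7755 = 6.86915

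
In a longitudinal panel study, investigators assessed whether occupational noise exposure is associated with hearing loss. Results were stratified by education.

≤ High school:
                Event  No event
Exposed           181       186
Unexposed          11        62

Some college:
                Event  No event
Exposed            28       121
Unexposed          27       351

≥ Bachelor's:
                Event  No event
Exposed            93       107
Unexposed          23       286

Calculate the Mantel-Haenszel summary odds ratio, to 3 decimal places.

OR_MH = Σ(aᵢdᵢ/nᵢ) / Σ(bᵢcᵢ/nᵢ), where nᵢ is the stratum total.
Stratum 1 (≤ High school): n = 440; a·d/n = 181·62/440 = 25.5045; b·c/n = 186·11/440 = 4.6500
Stratum 2 (Some college): n = 527; a·d/n = 28·351/527 = 18.6490; b·c/n = 121·27/527 = 6.1992
Stratum 3 (≥ Bachelor's): n = 509; a·d/n = 93·286/509 = 52.2554; b·c/n = 107·23/509 = 4.8350
OR_MH = (25.5045 + 18.6490 + 52.2554) / (4.6500 + 6.1992 + 4.8350) = 96.4089 / 15.6842 = 6.14688

6.147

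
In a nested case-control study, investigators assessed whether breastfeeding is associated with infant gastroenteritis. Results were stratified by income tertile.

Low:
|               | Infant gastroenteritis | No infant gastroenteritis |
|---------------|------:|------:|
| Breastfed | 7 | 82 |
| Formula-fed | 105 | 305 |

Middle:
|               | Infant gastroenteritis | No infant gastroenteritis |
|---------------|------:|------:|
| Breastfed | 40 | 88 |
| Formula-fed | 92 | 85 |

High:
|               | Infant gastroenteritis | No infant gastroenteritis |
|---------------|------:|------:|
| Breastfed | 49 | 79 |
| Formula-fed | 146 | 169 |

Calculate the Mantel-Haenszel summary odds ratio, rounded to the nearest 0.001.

OR_MH = Σ(aᵢdᵢ/nᵢ) / Σ(bᵢcᵢ/nᵢ), where nᵢ is the stratum total.
Stratum 1 (Low): n = 499; a·d/n = 7·305/499 = 4.2786; b·c/n = 82·105/499 = 17.2545
Stratum 2 (Middle): n = 305; a·d/n = 40·85/305 = 11.1475; b·c/n = 88·92/305 = 26.5443
Stratum 3 (High): n = 443; a·d/n = 49·169/443 = 18.6930; b·c/n = 79·146/443 = 26.0361
OR_MH = (4.2786 + 11.1475 + 18.6930) / (17.2545 + 26.5443 + 26.0361) = 34.1191 / 69.8349 = 0.48857

0.489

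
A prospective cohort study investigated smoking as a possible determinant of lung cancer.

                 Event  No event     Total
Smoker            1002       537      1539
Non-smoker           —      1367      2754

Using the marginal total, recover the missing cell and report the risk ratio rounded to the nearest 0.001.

The missing cell is in the unexposed row: 2754 − 1367 = 1387.
So a = 1002, b = 537, c = 1387, d = 1367.
RR = [a/(a+b)] / [c/(c+d)] = (1002/1539) / (1387/2754) = 0.65107/0.50363 = 1.29276

1.293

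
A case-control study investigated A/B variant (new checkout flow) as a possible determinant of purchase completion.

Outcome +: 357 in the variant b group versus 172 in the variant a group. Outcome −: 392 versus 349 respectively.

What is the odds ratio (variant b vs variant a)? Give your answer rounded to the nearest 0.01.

From the description: a = 357, b = 392, c = 172, d = 349.
OR = (a·d)/(b·c) = (357 × 349) / (392 × 172) = 124593 / 67424 = 1.84790
The odds of purchase completion are about 1.85 times as high in the variant b group.

1.85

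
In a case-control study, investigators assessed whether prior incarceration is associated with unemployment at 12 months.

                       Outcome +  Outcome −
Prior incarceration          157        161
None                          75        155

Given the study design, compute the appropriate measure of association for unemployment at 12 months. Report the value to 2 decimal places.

Cells: a = 157, b = 161, c = 75, d = 155.
This is a case-control study: participants were sampled on outcome status, so risks in the source population cannot be estimated directly — relative risk is not valid here. The odds ratio is the appropriate measure.
OR = (a·d)/(b·c) = (157 × 155) / (161 × 75) = 24335 / 12075 = 2.01532

2.02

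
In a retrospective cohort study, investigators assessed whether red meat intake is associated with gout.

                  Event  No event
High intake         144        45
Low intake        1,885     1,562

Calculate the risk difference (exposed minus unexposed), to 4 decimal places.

Cells: a = 144, b = 45, c = 1885, d = 1562.
Risk in exposed = 144/189 = 0.761905; risk in unexposed = 1885/3447 = 0.546852.
Risk difference = 0.761905 − 0.546852 = 0.215052

0.2151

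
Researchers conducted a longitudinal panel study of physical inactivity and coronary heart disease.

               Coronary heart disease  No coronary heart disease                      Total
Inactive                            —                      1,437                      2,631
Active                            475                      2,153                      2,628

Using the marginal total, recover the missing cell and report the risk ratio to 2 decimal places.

2.51

The missing cell is in the exposed row: 2631 − 1437 = 1194.
So a = 1194, b = 1437, c = 475, d = 2153.
RR = [a/(a+b)] / [c/(c+d)] = (1194/2631) / (475/2628) = 0.45382/0.18075 = 2.51082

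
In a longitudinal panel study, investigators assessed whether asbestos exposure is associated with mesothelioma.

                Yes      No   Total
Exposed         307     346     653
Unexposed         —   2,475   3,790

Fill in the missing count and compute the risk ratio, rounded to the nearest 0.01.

1.35

The missing cell is in the unexposed row: 3790 − 2475 = 1315.
So a = 307, b = 346, c = 1315, d = 2475.
RR = [a/(a+b)] / [c/(c+d)] = (307/653) / (1315/3790) = 0.47014/0.34697 = 1.35500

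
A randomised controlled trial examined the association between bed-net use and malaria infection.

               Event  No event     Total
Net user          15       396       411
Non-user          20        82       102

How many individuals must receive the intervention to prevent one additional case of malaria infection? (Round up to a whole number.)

7

Risk in treated group = 15/411 = 0.03650; risk in control = 20/102 = 0.19608.
Absolute risk reduction = 0.19608 − 0.03650 = 0.15958
NNT = 1 / ARR = 1 / 0.15958 = 6.266 → round up → 7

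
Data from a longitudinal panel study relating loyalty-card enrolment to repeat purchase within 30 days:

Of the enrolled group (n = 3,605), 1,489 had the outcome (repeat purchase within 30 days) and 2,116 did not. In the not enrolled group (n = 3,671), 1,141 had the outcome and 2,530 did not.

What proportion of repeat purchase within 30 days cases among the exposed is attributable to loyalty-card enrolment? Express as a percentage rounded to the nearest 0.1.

24.7

From the description: a = 1489, b = 2116, c = 1141, d = 2530.
Risk in exposed = 1489/3605 = 0.41304; risk in unexposed = 1141/3671 = 0.31081.
RR = 0.41304/0.31081 = 1.32889
AR% = (RR − 1)/RR × 100 = (1.32889 − 1)/1.32889 × 100 = 24.7491%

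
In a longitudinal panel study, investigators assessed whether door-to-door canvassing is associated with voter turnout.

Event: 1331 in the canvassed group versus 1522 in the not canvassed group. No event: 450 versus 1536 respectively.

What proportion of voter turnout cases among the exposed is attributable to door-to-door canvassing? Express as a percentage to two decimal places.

From the description: a = 1331, b = 450, c = 1522, d = 1536.
Risk in exposed = 1331/1781 = 0.74733; risk in unexposed = 1522/3058 = 0.49771.
RR = 0.74733/0.49771 = 1.50154
AR% = (RR − 1)/RR × 100 = (1.50154 − 1)/1.50154 × 100 = 33.4017%

33.40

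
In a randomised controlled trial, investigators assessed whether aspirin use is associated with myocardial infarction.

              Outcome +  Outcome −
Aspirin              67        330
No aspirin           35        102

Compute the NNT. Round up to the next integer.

Risk in treated group = 67/397 = 0.16877; risk in control = 35/137 = 0.25547.
Absolute risk reduction = 0.25547 − 0.16877 = 0.08671
NNT = 1 / ARR = 1 / 0.08671 = 11.533 → round up → 12

12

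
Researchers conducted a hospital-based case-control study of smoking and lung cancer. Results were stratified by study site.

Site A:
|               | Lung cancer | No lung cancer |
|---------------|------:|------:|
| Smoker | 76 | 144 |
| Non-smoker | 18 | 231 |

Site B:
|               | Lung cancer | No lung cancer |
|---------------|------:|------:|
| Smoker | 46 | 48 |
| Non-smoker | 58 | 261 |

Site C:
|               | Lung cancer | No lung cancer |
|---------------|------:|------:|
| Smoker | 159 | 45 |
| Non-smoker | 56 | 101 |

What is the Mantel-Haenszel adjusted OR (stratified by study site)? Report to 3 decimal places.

5.766

OR_MH = Σ(aᵢdᵢ/nᵢ) / Σ(bᵢcᵢ/nᵢ), where nᵢ is the stratum total.
Stratum 1 (Site A): n = 469; a·d/n = 76·231/469 = 37.4328; b·c/n = 144·18/469 = 5.5267
Stratum 2 (Site B): n = 413; a·d/n = 46·261/413 = 29.0702; b·c/n = 48·58/413 = 6.7409
Stratum 3 (Site C): n = 361; a·d/n = 159·101/361 = 44.4848; b·c/n = 45·56/361 = 6.9806
OR_MH = (37.4328 + 29.0702 + 44.4848) / (5.5267 + 6.7409 + 6.9806) = 110.9878 / 19.2482 = 5.76615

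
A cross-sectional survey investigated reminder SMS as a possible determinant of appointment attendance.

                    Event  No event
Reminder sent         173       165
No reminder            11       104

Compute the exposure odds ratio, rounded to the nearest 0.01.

9.91

Cells: a = 173, b = 165, c = 11, d = 104.
OR = (a·d)/(b·c) = (173 × 104) / (165 × 11) = 17992 / 1815 = 9.91295
The odds of appointment attendance are about 9.91 times as high in the reminder sent group.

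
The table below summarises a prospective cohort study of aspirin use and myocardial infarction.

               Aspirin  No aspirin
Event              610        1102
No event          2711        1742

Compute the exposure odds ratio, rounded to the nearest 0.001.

0.356

Reading the table with exposure as columns: a = 610 (Aspirin, case), b = 2711 (Aspirin, non-case), c = 1102 (No aspirin, case), d = 1742.
OR = (a·d)/(b·c) = (610 × 1742) / (2711 × 1102) = 1062620 / 2987522 = 0.35569
Exposure is associated with lower odds of myocardial infarction (OR = 0.36 < 1).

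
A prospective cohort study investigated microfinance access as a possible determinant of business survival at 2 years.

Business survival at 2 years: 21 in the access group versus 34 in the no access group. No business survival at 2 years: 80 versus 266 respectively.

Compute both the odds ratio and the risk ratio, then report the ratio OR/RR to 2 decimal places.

From the description: a = 21, b = 80, c = 34, d = 266.
OR = (21·266)/(80·34) = 5586/2720 = 2.05368
Risk in exposed = 21/101 = 0.20792; risk in unexposed = 34/300 = 0.11333; RR = 1.83460
OR/RR = 2.05368 / 1.83460 = 1.11942
The outcome is not rare, so the OR lies further from 1 than the RR.

1.12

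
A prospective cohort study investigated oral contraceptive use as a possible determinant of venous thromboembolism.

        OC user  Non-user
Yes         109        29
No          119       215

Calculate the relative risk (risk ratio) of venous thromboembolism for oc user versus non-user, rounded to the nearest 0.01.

4.02

Reading the table with exposure as columns: a = 109 (OC user, case), b = 119 (OC user, non-case), c = 29 (Non-user, case), d = 215.
Risk in exposed = 109/228 = 0.47807; risk in unexposed = 29/244 = 0.11885.
RR = 0.47807 / 0.11885 = 4.02238
The risk among the exposed is 4.02 times that among the unexposed.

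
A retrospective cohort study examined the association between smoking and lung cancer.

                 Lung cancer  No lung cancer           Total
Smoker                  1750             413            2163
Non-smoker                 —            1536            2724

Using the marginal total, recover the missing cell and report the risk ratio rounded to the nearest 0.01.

1.86

The missing cell is in the unexposed row: 2724 − 1536 = 1188.
So a = 1750, b = 413, c = 1188, d = 1536.
RR = [a/(a+b)] / [c/(c+d)] = (1750/2163) / (1188/2724) = 0.80906/0.43612 = 1.85512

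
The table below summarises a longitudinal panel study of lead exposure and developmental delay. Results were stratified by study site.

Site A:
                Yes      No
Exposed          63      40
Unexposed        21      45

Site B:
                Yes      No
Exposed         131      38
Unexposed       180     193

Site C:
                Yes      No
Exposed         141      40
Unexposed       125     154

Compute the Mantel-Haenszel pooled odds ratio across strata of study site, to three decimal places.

OR_MH = Σ(aᵢdᵢ/nᵢ) / Σ(bᵢcᵢ/nᵢ), where nᵢ is the stratum total.
Stratum 1 (Site A): n = 169; a·d/n = 63·45/169 = 16.7751; b·c/n = 40·21/169 = 4.9704
Stratum 2 (Site B): n = 542; a·d/n = 131·193/542 = 46.6476; b·c/n = 38·180/542 = 12.6199
Stratum 3 (Site C): n = 460; a·d/n = 141·154/460 = 47.2043; b·c/n = 40·125/460 = 10.8696
OR_MH = (16.7751 + 46.6476 + 47.2043) / (4.9704 + 12.6199 + 10.8696) = 110.6271 / 28.4599 = 3.88712

3.887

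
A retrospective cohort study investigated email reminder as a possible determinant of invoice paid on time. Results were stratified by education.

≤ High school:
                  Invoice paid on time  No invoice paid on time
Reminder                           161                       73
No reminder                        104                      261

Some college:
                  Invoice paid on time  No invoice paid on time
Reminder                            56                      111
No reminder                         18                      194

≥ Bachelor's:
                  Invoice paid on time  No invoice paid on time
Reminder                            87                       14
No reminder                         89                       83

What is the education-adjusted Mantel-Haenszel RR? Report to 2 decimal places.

RR_MH = Σ(aᵢ·n₀ᵢ/nᵢ) / Σ(cᵢ·n₁ᵢ/nᵢ), with n₁ᵢ = aᵢ+bᵢ (exposed), n₀ᵢ = cᵢ+dᵢ (unexposed), nᵢ = n₁ᵢ+n₀ᵢ.
Stratum 1 (≤ High school): n₁ = 234, n₀ = 365, n = 599; a·n₀/n = 161·365/599 = 98.1052; c·n₁/n = 104·234/599 = 40.6277
Stratum 2 (Some college): n₁ = 167, n₀ = 212, n = 379; a·n₀/n = 56·212/379 = 31.3245; c·n₁/n = 18·167/379 = 7.9314
Stratum 3 (≥ Bachelor's): n₁ = 101, n₀ = 172, n = 273; a·n₀/n = 87·172/273 = 54.8132; c·n₁/n = 89·101/273 = 32.9267
RR_MH = (98.1052 + 31.3245 + 54.8132) / (40.6277 + 7.9314 + 32.9267) = 184.2429 / 81.4859 = 2.26104

2.26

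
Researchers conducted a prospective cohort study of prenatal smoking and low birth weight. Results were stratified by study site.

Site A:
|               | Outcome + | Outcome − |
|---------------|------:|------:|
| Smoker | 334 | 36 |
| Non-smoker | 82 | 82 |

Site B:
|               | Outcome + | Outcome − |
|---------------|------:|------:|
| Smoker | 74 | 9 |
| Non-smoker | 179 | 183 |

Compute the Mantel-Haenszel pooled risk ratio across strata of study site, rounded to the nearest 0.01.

1.80

RR_MH = Σ(aᵢ·n₀ᵢ/nᵢ) / Σ(cᵢ·n₁ᵢ/nᵢ), with n₁ᵢ = aᵢ+bᵢ (exposed), n₀ᵢ = cᵢ+dᵢ (unexposed), nᵢ = n₁ᵢ+n₀ᵢ.
Stratum 1 (Site A): n₁ = 370, n₀ = 164, n = 534; a·n₀/n = 334·164/534 = 102.5768; c·n₁/n = 82·370/534 = 56.8165
Stratum 2 (Site B): n₁ = 83, n₀ = 362, n = 445; a·n₀/n = 74·362/445 = 60.1978; c·n₁/n = 179·83/445 = 33.3865
RR_MH = (102.5768 + 60.1978) / (56.8165 + 33.3865) = 162.7745 / 90.2030 = 1.80454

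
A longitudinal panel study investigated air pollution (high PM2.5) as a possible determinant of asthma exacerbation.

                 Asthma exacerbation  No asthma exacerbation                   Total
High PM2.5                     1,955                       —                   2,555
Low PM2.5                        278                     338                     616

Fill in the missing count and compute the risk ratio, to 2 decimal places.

The missing cell is in the exposed row: 2555 − 1955 = 600.
So a = 1955, b = 600, c = 278, d = 338.
RR = [a/(a+b)] / [c/(c+d)] = (1955/2555) / (278/616) = 0.76517/0.45130 = 1.69548

1.70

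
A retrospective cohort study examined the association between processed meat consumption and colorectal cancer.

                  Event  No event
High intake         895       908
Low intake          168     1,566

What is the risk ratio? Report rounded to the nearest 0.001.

5.124

Cells: a = 895, b = 908, c = 168, d = 1566.
Risk in exposed = 895/1803 = 0.49639; risk in unexposed = 168/1734 = 0.09689.
RR = 0.49639 / 0.09689 = 5.12350
The risk among the exposed is 5.12 times that among the unexposed.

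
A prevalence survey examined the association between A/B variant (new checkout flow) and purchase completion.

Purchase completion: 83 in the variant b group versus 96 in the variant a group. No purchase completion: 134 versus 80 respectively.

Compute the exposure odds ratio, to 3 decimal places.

0.516

From the description: a = 83, b = 134, c = 96, d = 80.
OR = (a·d)/(b·c) = (83 × 80) / (134 × 96) = 6640 / 12864 = 0.51617
Exposure is associated with lower odds of purchase completion (OR = 0.52 < 1).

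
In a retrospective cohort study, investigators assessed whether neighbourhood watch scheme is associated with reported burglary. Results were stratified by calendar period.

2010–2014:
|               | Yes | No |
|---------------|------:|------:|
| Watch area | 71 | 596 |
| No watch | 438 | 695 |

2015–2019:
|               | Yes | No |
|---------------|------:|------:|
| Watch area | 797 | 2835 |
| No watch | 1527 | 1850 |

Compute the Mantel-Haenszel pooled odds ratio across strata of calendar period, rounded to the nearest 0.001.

OR_MH = Σ(aᵢdᵢ/nᵢ) / Σ(bᵢcᵢ/nᵢ), where nᵢ is the stratum total.
Stratum 1 (2010–2014): n = 1800; a·d/n = 71·695/1800 = 27.4139; b·c/n = 596·438/1800 = 145.0267
Stratum 2 (2015–2019): n = 7009; a·d/n = 797·1850/7009 = 210.3652; b·c/n = 2835·1527/7009 = 617.6409
OR_MH = (27.4139 + 210.3652) / (145.0267 + 617.6409) = 237.7791 / 762.6676 = 0.31177

0.312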